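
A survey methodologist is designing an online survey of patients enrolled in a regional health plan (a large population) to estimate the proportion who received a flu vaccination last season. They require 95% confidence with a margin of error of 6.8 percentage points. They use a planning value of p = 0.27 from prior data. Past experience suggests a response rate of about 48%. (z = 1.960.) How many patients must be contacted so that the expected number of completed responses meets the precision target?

342

Completed interviews needed: n₀ = 1.960² × 0.1971 / 0.068² ≈ 163.75 → 164.
At a 48% response rate, contacts needed = 164 / 0.48 ≈ 341.67 → 342.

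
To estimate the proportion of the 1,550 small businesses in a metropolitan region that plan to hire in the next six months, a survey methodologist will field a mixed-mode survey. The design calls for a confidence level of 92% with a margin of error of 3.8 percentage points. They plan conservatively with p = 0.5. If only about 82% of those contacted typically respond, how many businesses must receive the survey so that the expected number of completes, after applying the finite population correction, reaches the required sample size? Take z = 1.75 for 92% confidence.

483

Completed interviews needed (unadjusted): n₀ = 1.75² × 0.2500 / 0.038² ≈ 530.21 → 531.
FPC for N = 1,550: n = 531 / (1 + 530/1550) = 531 / 1.3419 ≈ 395.70 → 396.
At an 82% response rate, contacts needed = 396 / 0.82 ≈ 482.93 → 483.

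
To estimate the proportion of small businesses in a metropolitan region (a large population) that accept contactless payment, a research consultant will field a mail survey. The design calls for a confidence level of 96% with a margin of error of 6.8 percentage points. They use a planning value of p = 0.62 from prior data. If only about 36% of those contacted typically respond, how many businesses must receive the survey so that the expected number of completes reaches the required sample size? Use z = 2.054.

Completed interviews needed: n₀ = 2.054² × 0.2356 / 0.068² ≈ 214.96 → 215.
At a 36% response rate, contacts needed = 215 / 0.36 ≈ 597.22 → 598.

598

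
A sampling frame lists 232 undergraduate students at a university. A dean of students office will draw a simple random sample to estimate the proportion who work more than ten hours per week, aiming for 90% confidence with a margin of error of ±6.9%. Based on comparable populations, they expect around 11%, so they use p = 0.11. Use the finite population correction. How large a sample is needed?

46

For 90% confidence, z = 1.645.
Unadjusted: n₀ = 1.645² × 0.11 × 0.89 / 0.069² ≈ 55.64, so n₀ = 56.
Finite population correction with N = 232: n = n₀ / (1 + (n₀−1)/N) = 56 / (1 + 55/232) = 56 / 1.2371 ≈ 45.27.
Rounding up, n = 46.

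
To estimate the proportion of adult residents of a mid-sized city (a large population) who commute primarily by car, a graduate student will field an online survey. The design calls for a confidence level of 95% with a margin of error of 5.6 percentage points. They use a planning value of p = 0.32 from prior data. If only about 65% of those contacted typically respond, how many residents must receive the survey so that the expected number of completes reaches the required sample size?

For 95% confidence, z = 1.960.
Completed interviews needed: n₀ = 1.960² × 0.2176 / 0.056² ≈ 266.56 → 267.
At a 65% response rate, contacts needed = 267 / 0.65 ≈ 410.77 → 411.

411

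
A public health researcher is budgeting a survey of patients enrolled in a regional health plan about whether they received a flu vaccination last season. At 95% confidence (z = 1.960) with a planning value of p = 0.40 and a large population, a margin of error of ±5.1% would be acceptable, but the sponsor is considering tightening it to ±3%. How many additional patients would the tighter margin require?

At ±5.1%: n = 1.960² × 0.2400 / 0.051² ≈ 354.47 → 355.
At ±3%: n = 1.960² × 0.2400 / 0.030² ≈ 1024.43 → 1025.
Additional respondents: 1025 − 355 = 670.

670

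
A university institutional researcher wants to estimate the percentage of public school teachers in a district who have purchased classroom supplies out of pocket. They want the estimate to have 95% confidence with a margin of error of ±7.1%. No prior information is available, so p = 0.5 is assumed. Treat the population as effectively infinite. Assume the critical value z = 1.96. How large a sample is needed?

With p = 0.5, p(1−p) = 0.25.
n = z²·p(1−p)/E² = 1.96² × 0.2500 / 0.071² = 3.8416 × 0.2500 / 0.005041 ≈ 190.52.
Rounding up gives n = 191.

191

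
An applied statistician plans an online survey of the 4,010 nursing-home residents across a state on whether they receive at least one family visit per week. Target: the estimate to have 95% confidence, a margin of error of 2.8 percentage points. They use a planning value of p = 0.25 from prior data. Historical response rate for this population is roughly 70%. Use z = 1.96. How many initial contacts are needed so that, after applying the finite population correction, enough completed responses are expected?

1069

Completed interviews needed (unadjusted): n₀ = 1.96² × 0.1875 / 0.028² ≈ 918.75 → 919.
FPC for N = 4,010: n = 919 / (1 + 918/4010) = 919 / 1.2289 ≈ 747.81 → 748.
At a 70% response rate, contacts needed = 748 / 0.70 ≈ 1068.57 → 1069.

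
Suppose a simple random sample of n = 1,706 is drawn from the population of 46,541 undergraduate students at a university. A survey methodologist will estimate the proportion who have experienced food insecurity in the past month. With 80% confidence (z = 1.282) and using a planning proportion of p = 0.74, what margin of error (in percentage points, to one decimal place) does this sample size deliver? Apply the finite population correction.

1.3

Finite-population factor: (N−n)/(N−1) = (46541−1706)/(46541−1) = 0.9634.
SE(p̂) = √[p(1−p)/n · (N−n)/(N−1)] = √[0.1924/1706 × 0.9634] = 0.01042.
E = z × SE = 1.282 × 0.01042 = 0.01336 ≈ 1.3 percentage points.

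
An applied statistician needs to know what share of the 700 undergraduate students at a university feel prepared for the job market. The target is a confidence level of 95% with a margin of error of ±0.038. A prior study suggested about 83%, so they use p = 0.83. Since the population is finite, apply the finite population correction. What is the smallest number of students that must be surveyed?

For 95% confidence, z = 1.960.
Unadjusted: n₀ = 1.960² × 0.83 × 0.17 / 0.038² ≈ 375.38, so n₀ = 376.
Finite population correction with N = 700: n = n₀ / (1 + (n₀−1)/N) = 376 / (1 + 375/700) = 376 / 1.5357 ≈ 244.84.
Rounding up, n = 245.

245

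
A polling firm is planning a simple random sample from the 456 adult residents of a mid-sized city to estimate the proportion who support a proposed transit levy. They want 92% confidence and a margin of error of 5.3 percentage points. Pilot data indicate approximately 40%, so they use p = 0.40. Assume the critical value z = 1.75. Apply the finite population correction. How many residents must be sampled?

167

Unadjusted: n₀ = 1.75² × 0.40 × 0.60 / 0.053² ≈ 261.66, so n₀ = 262.
Finite population correction with N = 456: n = n₀ / (1 + (n₀−1)/N) = 262 / (1 + 261/456) = 262 / 1.5724 ≈ 166.63.
Rounding up, n = 167.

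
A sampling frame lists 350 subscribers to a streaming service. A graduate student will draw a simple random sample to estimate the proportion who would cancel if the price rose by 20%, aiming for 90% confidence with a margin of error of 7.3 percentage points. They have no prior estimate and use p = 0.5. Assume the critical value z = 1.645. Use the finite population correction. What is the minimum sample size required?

Unadjusted: n₀ = 1.645² × 0.50 × 0.50 / 0.073² ≈ 126.95, so n₀ = 127.
Finite population correction with N = 350: n = n₀ / (1 + (n₀−1)/N) = 127 / (1 + 126/350) = 127 / 1.3600 ≈ 93.38.
Rounding up, n = 94.

94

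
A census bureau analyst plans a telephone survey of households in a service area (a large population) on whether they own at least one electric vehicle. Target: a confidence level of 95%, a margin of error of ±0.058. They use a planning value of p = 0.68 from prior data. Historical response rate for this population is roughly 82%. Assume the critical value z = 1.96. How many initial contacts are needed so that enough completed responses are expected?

Completed interviews needed: n₀ = 1.96² × 0.2176 / 0.058² ≈ 248.49 → 249.
At an 82% response rate, contacts needed = 249 / 0.82 ≈ 303.66 → 304.

304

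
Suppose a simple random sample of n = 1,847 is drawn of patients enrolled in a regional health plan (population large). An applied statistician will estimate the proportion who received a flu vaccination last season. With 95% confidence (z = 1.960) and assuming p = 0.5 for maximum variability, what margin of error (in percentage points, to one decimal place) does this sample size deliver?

SE(p̂) = √[p(1−p)/n] = √[0.2500/1847] = 0.01163.
E = z × SE = 1.960 × 0.01163 = 0.02280, or 2.3 percentage points.

2.3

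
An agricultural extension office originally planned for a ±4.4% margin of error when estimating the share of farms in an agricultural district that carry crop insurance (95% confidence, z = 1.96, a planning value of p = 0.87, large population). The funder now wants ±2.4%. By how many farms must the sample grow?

530

At ±4.4%: n = 1.96² × 0.1131 / 0.044² ≈ 224.42 → 225.
At ±2.4%: n = 1.96² × 0.1131 / 0.024² ≈ 754.31 → 755.
Additional respondents: 755 − 225 = 530.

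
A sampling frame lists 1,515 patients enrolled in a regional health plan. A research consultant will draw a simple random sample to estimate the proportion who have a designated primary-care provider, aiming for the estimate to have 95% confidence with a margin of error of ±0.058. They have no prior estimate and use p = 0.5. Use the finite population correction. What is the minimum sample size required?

241

For 95% confidence, z = 1.960.
Unadjusted: n₀ = 1.960² × 0.50 × 0.50 / 0.058² ≈ 285.49, so n₀ = 286.
Finite population correction with N = 1,515: n = n₀ / (1 + (n₀−1)/N) = 286 / (1 + 285/1515) = 286 / 1.1881 ≈ 240.72.
Rounding up, n = 241.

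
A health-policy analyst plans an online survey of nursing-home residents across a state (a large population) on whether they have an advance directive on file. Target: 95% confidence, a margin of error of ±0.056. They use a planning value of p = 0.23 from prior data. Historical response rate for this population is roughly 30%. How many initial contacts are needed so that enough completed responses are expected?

For 95% confidence, z = 1.960.
Completed interviews needed: n₀ = 1.960² × 0.1771 / 0.056² ≈ 216.95 → 217.
At a 30% response rate, contacts needed = 217 / 0.30 ≈ 723.33 → 724.

724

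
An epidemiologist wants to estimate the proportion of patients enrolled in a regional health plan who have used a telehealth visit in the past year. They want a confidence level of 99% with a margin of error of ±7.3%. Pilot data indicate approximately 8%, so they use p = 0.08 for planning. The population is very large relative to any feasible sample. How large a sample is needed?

92

For 99% confidence, z = 2.58.
With p = 0.08, p(1−p) = 0.0736.
n = z²·p(1−p)/E² = 2.58² × 0.0736 / 0.073² = 6.6564 × 0.0736 / 0.005329 ≈ 91.93.
Rounding up gives n = 92.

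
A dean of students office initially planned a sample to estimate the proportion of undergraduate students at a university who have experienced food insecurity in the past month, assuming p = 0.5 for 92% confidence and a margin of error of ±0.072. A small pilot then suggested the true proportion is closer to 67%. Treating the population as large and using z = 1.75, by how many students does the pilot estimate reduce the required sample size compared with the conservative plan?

17

Conservative (p = 0.5): n = 1.75² × 0.25 / 0.072² ≈ 147.69 → 148.
Using p = 0.67: p(1−p) = 0.2211, so n = 1.75² × 0.2211 / 0.072² ≈ 130.62 → 131.
Reduction: 148 − 131 = 17.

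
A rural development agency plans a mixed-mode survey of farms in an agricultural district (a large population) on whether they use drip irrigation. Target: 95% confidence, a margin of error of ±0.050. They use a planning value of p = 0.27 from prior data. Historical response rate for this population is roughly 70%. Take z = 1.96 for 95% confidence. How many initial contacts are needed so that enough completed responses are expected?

Completed interviews needed: n₀ = 1.96² × 0.1971 / 0.050² ≈ 302.87 → 303.
At a 70% response rate, contacts needed = 303 / 0.70 ≈ 432.86 → 433.

433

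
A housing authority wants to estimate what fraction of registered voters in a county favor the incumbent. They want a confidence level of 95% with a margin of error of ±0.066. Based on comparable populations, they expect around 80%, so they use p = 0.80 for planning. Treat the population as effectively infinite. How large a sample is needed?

For 95% confidence, z = 1.960.
With p = 0.80, p(1−p) = 0.1600.
n = z²·p(1−p)/E² = 1.960² × 0.1600 / 0.066² = 3.8416 × 0.1600 / 0.004356 ≈ 141.11.
Rounding up gives n = 142.

142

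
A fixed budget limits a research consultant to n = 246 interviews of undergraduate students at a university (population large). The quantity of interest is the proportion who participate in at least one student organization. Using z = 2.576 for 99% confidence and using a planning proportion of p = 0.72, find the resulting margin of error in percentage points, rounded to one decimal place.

SE(p̂) = √[p(1−p)/n] = √[0.2016/246] = 0.02863.
E = z × SE = 2.576 × 0.02863 = 0.07374, or 7.4 percentage points.

7.4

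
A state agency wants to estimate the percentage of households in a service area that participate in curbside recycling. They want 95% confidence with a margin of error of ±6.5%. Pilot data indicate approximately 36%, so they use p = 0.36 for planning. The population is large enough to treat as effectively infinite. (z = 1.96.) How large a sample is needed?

210

With p = 0.36, p(1−p) = 0.2304.
n = z²·p(1−p)/E² = 1.96² × 0.2304 / 0.065² = 3.8416 × 0.2304 / 0.004225 ≈ 209.49.
Rounding up gives n = 210.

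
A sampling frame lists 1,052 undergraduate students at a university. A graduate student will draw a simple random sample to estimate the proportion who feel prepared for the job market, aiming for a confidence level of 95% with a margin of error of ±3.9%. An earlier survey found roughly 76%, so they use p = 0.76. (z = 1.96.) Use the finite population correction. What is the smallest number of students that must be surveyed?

Unadjusted: n₀ = 1.96² × 0.76 × 0.24 / 0.039² ≈ 460.69, so n₀ = 461.
Finite population correction with N = 1,052: n = n₀ / (1 + (n₀−1)/N) = 461 / (1 + 460/1052) = 461 / 1.4373 ≈ 320.75.
Rounding up, n = 321.

321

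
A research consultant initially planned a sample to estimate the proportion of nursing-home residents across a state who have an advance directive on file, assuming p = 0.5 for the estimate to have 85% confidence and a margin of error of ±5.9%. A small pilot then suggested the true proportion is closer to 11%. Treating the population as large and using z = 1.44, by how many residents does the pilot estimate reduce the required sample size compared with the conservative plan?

90

Conservative (p = 0.5): n = 1.44² × 0.25 / 0.059² ≈ 148.92 → 149.
Using p = 0.11: p(1−p) = 0.0979, so n = 1.44² × 0.0979 / 0.059² ≈ 58.32 → 59.
Reduction: 149 − 59 = 90.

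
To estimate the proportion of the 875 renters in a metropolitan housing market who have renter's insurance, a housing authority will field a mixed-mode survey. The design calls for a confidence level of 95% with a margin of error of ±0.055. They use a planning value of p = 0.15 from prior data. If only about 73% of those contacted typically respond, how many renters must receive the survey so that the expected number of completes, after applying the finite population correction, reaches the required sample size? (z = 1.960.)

Completed interviews needed (unadjusted): n₀ = 1.960² × 0.1275 / 0.055² ≈ 161.92 → 162.
FPC for N = 875: n = 162 / (1 + 161/875) = 162 / 1.1840 ≈ 136.82 → 137.
At a 73% response rate, contacts needed = 137 / 0.73 ≈ 187.67 → 188.

188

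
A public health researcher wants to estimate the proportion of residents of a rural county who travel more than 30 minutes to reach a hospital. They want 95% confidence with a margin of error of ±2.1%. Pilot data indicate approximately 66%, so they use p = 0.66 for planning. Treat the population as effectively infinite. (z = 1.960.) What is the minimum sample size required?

1955

With p = 0.66, p(1−p) = 0.2244.
n = z²·p(1−p)/E² = 1.960² × 0.2244 / 0.021² = 3.8416 × 0.2244 / 0.000441 ≈ 1954.77.
Rounding up gives n = 1955.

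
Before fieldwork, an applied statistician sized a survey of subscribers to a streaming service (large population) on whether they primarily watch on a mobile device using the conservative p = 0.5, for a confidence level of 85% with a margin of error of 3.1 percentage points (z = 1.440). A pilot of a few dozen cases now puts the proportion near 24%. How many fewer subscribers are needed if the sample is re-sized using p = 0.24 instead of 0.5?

146

Conservative (p = 0.5): n = 1.440² × 0.25 / 0.031² ≈ 539.44 → 540.
Using p = 0.24: p(1−p) = 0.1824, so n = 1.440² × 0.1824 / 0.031² ≈ 393.57 → 394.
Reduction: 540 − 394 = 146.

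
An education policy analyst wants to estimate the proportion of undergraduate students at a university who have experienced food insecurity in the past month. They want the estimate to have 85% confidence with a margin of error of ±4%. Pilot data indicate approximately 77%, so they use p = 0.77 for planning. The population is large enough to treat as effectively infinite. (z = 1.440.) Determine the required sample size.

With p = 0.77, p(1−p) = 0.1771.
n = z²·p(1−p)/E² = 1.440² × 0.1771 / 0.040² = 2.0736 × 0.1771 / 0.001600 ≈ 229.52.
Rounding up gives n = 230.

230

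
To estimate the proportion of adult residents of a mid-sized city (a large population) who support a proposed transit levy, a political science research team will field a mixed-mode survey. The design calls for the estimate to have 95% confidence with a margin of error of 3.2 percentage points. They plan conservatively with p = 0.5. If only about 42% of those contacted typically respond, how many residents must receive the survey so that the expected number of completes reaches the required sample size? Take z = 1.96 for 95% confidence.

2234

Completed interviews needed: n₀ = 1.96² × 0.2500 / 0.032² ≈ 937.89 → 938.
At a 42% response rate, contacts needed = 938 / 0.42 ≈ 2233.33 → 2234.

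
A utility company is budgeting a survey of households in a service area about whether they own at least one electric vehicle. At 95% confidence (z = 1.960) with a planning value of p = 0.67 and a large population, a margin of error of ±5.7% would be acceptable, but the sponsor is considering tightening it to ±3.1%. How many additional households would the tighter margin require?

At ±5.7%: n = 1.960² × 0.2211 / 0.057² ≈ 261.43 → 262.
At ±3.1%: n = 1.960² × 0.2211 / 0.031² ≈ 883.85 → 884.
Additional respondents: 884 − 262 = 622.

622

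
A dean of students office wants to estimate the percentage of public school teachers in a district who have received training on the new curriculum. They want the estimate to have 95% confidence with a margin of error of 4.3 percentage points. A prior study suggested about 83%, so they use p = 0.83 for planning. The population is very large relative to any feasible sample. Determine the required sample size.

For 95% confidence, z = 1.960.
With p = 0.83, p(1−p) = 0.1411.
n = z²·p(1−p)/E² = 1.960² × 0.1411 / 0.043² = 3.8416 × 0.1411 / 0.001849 ≈ 293.16.
Rounding up gives n = 294.

294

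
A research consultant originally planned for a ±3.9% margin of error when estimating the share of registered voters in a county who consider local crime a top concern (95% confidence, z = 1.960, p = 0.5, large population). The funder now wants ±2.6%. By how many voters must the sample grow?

At ±3.9%: n = 1.960² × 0.2500 / 0.039² ≈ 631.43 → 632.
At ±2.6%: n = 1.960² × 0.2500 / 0.026² ≈ 1420.71 → 1421.
Additional respondents: 1421 − 632 = 789.

789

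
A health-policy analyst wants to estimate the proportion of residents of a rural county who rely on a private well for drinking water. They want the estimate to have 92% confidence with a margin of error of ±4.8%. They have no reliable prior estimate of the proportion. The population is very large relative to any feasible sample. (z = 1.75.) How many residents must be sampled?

With no prior estimate, use p = 0.5, giving p(1−p) = 0.25.
n = z²·p(1−p)/E² = 1.75² × 0.2500 / 0.048² = 3.0625 × 0.2500 / 0.002304 ≈ 332.30.
Rounding up gives n = 333.

333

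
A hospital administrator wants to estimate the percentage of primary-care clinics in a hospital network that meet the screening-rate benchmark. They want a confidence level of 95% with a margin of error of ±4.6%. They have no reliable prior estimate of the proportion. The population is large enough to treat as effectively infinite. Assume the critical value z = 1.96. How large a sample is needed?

With no prior estimate, use p = 0.5, giving p(1−p) = 0.25.
n = z²·p(1−p)/E² = 1.96² × 0.2500 / 0.046² = 3.8416 × 0.2500 / 0.002116 ≈ 453.88.
Rounding up gives n = 454.

454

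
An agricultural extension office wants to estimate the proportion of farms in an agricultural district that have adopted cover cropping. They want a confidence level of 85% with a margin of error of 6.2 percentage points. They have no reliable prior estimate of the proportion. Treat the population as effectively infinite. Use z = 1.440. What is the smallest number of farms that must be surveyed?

135

With no prior estimate, use p = 0.5, giving p(1−p) = 0.25.
n = z²·p(1−p)/E² = 1.440² × 0.2500 / 0.062² = 2.0736 × 0.2500 / 0.003844 ≈ 134.86.
Rounding up gives n = 135.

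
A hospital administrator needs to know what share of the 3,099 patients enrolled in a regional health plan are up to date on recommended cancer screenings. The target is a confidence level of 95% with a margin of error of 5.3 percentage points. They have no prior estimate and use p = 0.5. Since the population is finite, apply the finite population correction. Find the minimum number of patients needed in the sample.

309

For 95% confidence, z = 1.96.
Unadjusted: n₀ = 1.96² × 0.50 × 0.50 / 0.053² ≈ 341.90, so n₀ = 342.
Finite population correction with N = 3,099: n = n₀ / (1 + (n₀−1)/N) = 342 / (1 + 341/3099) = 342 / 1.1100 ≈ 308.10.
Rounding up, n = 309.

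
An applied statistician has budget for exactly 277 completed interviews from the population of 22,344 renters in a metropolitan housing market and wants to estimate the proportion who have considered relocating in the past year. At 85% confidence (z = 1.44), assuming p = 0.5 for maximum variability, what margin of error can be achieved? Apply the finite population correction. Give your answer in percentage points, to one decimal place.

4.3

Finite-population factor: (N−n)/(N−1) = (22344−277)/(22344−1) = 0.9876.
SE(p̂) = √[p(1−p)/n · (N−n)/(N−1)] = √[0.2500/277 × 0.9876] = 0.02986.
E = z × SE = 1.44 × 0.02986 = 0.04299 ≈ 4.3 percentage points.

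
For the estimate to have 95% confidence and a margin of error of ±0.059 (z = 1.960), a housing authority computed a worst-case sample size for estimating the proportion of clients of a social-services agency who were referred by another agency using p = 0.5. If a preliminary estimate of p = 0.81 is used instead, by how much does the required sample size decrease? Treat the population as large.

106

Conservative (p = 0.5): n = 1.960² × 0.25 / 0.059² ≈ 275.90 → 276.
Using p = 0.81: p(1−p) = 0.1539, so n = 1.960² × 0.1539 / 0.059² ≈ 169.84 → 170.
Reduction: 276 − 170 = 106.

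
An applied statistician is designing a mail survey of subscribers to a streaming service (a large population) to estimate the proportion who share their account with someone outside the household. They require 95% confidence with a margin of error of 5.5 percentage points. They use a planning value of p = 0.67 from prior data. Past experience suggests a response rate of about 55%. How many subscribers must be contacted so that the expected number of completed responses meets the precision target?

511

For 95% confidence, z = 1.96.
Completed interviews needed: n₀ = 1.96² × 0.2211 / 0.055² ≈ 280.79 → 281.
At a 55% response rate, contacts needed = 281 / 0.55 ≈ 510.91 → 511.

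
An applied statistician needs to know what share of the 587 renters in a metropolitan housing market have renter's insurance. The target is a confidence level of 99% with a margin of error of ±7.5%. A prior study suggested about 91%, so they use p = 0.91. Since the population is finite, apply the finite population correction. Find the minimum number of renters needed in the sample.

For 99% confidence, z = 2.576.
Unadjusted: n₀ = 2.576² × 0.91 × 0.09 / 0.075² ≈ 96.62, so n₀ = 97.
Finite population correction with N = 587: n = n₀ / (1 + (n₀−1)/N) = 97 / (1 + 96/587) = 97 / 1.1635 ≈ 83.37.
Rounding up, n = 84.

84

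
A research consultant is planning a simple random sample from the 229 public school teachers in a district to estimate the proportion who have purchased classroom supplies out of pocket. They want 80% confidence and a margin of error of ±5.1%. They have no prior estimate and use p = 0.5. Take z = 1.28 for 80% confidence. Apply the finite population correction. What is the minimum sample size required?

Unadjusted: n₀ = 1.28² × 0.50 × 0.50 / 0.051² ≈ 157.48, so n₀ = 158.
Finite population correction with N = 229: n = n₀ / (1 + (n₀−1)/N) = 158 / (1 + 157/229) = 158 / 1.6856 ≈ 93.74.
Rounding up, n = 94.

94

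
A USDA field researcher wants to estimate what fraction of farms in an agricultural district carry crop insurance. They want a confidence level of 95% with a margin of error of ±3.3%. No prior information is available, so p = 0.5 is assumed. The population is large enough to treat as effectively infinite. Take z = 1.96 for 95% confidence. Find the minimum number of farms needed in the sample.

882

With p = 0.5, p(1−p) = 0.25.
n = z²·p(1−p)/E² = 1.96² × 0.2500 / 0.033² = 3.8416 × 0.2500 / 0.001089 ≈ 881.91.
Rounding up gives n = 882.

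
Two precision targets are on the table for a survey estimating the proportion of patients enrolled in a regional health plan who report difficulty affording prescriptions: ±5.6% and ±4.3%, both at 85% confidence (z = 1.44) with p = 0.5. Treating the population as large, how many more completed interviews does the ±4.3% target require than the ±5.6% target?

115

At ±5.6%: n = 1.44² × 0.2500 / 0.056² ≈ 165.31 → 166.
At ±4.3%: n = 1.44² × 0.2500 / 0.043² ≈ 280.37 → 281.
Additional respondents: 281 − 166 = 115.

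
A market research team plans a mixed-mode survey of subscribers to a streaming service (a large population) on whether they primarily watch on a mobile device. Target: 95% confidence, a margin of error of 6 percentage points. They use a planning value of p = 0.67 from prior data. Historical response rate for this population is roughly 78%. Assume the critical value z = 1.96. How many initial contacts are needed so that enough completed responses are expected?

Completed interviews needed: n₀ = 1.96² × 0.2211 / 0.060² ≈ 235.94 → 236.
At a 78% response rate, contacts needed = 236 / 0.78 ≈ 302.56 → 303.

303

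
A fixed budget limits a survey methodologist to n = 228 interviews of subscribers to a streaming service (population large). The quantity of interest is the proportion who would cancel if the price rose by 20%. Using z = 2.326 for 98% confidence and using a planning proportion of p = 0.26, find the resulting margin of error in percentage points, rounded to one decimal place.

SE(p̂) = √[p(1−p)/n] = √[0.1924/228] = 0.02905.
E = z × SE = 2.326 × 0.02905 = 0.06757, or 6.8 percentage points.

6.8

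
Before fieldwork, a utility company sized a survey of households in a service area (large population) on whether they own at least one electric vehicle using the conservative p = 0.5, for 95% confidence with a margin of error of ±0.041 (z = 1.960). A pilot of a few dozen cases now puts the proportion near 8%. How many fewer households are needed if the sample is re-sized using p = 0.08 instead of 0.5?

Conservative (p = 0.5): n = 1.960² × 0.25 / 0.041² ≈ 571.33 → 572.
Using p = 0.08: p(1−p) = 0.0736, so n = 1.960² × 0.0736 / 0.041² ≈ 168.20 → 169.
Reduction: 572 − 169 = 403.

403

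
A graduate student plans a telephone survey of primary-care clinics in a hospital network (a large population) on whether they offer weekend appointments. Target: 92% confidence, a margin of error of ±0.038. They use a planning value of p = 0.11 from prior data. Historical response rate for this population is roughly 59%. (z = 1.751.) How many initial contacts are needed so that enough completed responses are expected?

Completed interviews needed: n₀ = 1.751² × 0.0979 / 0.038² ≈ 207.87 → 208.
At a 59% response rate, contacts needed = 208 / 0.59 ≈ 352.54 → 353.

353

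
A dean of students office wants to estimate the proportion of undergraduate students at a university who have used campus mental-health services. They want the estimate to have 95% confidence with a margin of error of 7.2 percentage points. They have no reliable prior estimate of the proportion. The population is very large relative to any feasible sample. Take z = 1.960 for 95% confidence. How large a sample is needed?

186

With no prior estimate, use p = 0.5, giving p(1−p) = 0.25.
n = z²·p(1−p)/E² = 1.960² × 0.2500 / 0.072² = 3.8416 × 0.2500 / 0.005184 ≈ 185.26.
Rounding up gives n = 186.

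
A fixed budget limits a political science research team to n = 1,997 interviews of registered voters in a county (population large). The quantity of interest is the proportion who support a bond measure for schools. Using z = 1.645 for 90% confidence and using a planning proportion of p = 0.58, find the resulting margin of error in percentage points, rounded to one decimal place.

SE(p̂) = √[p(1−p)/n] = √[0.2436/1997] = 0.01104.
E = z × SE = 1.645 × 0.01104 = 0.01817, or 1.8 percentage points.

1.8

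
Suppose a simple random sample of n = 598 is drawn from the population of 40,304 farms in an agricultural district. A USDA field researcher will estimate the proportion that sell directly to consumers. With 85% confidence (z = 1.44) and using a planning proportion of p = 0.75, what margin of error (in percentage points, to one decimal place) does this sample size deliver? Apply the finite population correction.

2.5

Finite-population factor: (N−n)/(N−1) = (40304−598)/(40304−1) = 0.9852.
SE(p̂) = √[p(1−p)/n · (N−n)/(N−1)] = √[0.1875/598 × 0.9852] = 0.01758.
E = z × SE = 1.44 × 0.01758 = 0.02531 ≈ 2.5 percentage points.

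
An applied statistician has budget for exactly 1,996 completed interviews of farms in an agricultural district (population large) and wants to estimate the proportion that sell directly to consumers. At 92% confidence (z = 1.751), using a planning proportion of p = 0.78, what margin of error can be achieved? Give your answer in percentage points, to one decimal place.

1.6

SE(p̂) = √[p(1−p)/n] = √[0.1716/1996] = 0.00927.
E = z × SE = 1.751 × 0.00927 = 0.01624, or 1.6 percentage points.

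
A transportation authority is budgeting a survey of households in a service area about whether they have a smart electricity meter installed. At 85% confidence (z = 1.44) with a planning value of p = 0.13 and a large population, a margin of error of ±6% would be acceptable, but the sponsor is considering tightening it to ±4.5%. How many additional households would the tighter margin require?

At ±6%: n = 1.44² × 0.1131 / 0.060² ≈ 65.15 → 66.
At ±4.5%: n = 1.44² × 0.1131 / 0.045² ≈ 115.81 → 116.
Additional respondents: 116 − 66 = 50.

50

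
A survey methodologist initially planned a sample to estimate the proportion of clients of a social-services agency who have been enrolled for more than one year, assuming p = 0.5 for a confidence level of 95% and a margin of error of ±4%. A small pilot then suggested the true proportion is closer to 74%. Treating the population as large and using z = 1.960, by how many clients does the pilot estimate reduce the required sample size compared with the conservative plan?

139

Conservative (p = 0.5): n = 1.960² × 0.25 / 0.040² ≈ 600.25 → 601.
Using p = 0.74: p(1−p) = 0.1924, so n = 1.960² × 0.1924 / 0.040² ≈ 461.95 → 462.
Reduction: 601 − 462 = 139.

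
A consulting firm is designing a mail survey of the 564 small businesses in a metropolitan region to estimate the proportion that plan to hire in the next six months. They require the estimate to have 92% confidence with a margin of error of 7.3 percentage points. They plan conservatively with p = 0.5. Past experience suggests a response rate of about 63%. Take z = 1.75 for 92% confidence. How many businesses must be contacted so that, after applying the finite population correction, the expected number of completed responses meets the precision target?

183

Completed interviews needed (unadjusted): n₀ = 1.75² × 0.2500 / 0.073² ≈ 143.67 → 144.
FPC for N = 564: n = 144 / (1 + 143/564) = 144 / 1.2535 ≈ 114.87 → 115.
At a 63% response rate, contacts needed = 115 / 0.63 ≈ 182.54 → 183.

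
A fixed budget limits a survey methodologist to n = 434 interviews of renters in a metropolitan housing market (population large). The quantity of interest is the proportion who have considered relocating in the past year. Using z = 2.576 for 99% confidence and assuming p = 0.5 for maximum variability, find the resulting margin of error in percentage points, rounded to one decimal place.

6.2

SE(p̂) = √[p(1−p)/n] = √[0.2500/434] = 0.02400.
E = z × SE = 2.576 × 0.02400 = 0.06183, or 6.2 percentage points.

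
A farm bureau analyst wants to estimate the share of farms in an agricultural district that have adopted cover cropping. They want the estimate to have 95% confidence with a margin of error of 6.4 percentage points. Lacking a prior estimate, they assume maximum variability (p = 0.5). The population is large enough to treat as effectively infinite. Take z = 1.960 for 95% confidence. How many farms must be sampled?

With p = 0.5, p(1−p) = 0.25.
n = z²·p(1−p)/E² = 1.960² × 0.2500 / 0.064² = 3.8416 × 0.2500 / 0.004096 ≈ 234.47.
Rounding up gives n = 235.

235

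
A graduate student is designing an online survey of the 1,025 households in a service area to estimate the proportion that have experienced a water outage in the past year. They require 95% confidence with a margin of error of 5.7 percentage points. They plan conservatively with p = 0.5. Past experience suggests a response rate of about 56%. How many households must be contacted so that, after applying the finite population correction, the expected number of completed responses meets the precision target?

For 95% confidence, z = 1.960.
Completed interviews needed (unadjusted): n₀ = 1.960² × 0.2500 / 0.057² ≈ 295.60 → 296.
FPC for N = 1,025: n = 296 / (1 + 295/1025) = 296 / 1.2878 ≈ 229.85 → 230.
At a 56% response rate, contacts needed = 230 / 0.56 ≈ 410.71 → 411.

411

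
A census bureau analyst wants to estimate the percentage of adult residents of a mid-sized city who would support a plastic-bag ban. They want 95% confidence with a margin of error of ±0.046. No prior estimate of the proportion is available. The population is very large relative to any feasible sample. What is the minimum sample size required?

For 95% confidence, z = 1.96.
With no prior estimate, use p = 0.5, giving p(1−p) = 0.25.
n = z²·p(1−p)/E² = 1.96² × 0.2500 / 0.046² = 3.8416 × 0.2500 / 0.002116 ≈ 453.88.
Rounding up gives n = 454.

454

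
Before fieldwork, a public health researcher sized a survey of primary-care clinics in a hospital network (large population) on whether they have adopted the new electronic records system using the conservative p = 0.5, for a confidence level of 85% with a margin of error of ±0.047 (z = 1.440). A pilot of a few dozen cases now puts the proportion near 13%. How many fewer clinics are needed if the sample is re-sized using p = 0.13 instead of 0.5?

128

Conservative (p = 0.5): n = 1.440² × 0.25 / 0.047² ≈ 234.68 → 235.
Using p = 0.13: p(1−p) = 0.1131, so n = 1.440² × 0.1131 / 0.047² ≈ 106.17 → 107.
Reduction: 235 − 107 = 128.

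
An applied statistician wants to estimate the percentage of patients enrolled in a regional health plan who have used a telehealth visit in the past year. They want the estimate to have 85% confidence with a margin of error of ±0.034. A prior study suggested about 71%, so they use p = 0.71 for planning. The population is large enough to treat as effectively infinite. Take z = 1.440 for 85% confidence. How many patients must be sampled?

370

With p = 0.71, p(1−p) = 0.2059.
n = z²·p(1−p)/E² = 1.440² × 0.2059 / 0.034² = 2.0736 × 0.2059 / 0.001156 ≈ 369.34.
Rounding up gives n = 370.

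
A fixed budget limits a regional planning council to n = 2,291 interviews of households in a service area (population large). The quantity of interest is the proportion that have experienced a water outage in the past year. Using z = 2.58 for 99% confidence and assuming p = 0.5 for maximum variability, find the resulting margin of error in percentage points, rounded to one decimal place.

SE(p̂) = √[p(1−p)/n] = √[0.2500/2291] = 0.01045.
E = z × SE = 2.58 × 0.01045 = 0.02695, or 2.7 percentage points.

2.7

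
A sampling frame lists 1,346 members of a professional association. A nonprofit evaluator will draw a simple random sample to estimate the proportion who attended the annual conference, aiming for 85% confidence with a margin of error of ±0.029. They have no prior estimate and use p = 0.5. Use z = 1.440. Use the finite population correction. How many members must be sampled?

Unadjusted: n₀ = 1.440² × 0.50 × 0.50 / 0.029² ≈ 616.41, so n₀ = 617.
Finite population correction with N = 1,346: n = n₀ / (1 + (n₀−1)/N) = 617 / (1 + 616/1346) = 617 / 1.4577 ≈ 423.28.
Rounding up, n = 424.

424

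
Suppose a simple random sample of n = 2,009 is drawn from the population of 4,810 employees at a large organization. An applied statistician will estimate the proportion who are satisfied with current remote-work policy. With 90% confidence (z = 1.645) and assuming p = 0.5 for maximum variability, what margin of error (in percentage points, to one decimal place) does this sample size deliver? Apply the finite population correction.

Finite-population factor: (N−n)/(N−1) = (4810−2009)/(4810−1) = 0.5824.
SE(p̂) = √[p(1−p)/n · (N−n)/(N−1)] = √[0.2500/2009 × 0.5824] = 0.00851.
E = z × SE = 1.645 × 0.00851 = 0.01400 ≈ 1.4 percentage points.

1.4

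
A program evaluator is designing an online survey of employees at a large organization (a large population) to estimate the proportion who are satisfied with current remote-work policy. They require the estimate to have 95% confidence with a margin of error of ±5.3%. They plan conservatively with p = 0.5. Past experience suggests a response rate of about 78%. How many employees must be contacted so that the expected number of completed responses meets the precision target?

For 95% confidence, z = 1.960.
Completed interviews needed: n₀ = 1.960² × 0.2500 / 0.053² ≈ 341.90 → 342.
At a 78% response rate, contacts needed = 342 / 0.78 ≈ 438.46 → 439.

439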